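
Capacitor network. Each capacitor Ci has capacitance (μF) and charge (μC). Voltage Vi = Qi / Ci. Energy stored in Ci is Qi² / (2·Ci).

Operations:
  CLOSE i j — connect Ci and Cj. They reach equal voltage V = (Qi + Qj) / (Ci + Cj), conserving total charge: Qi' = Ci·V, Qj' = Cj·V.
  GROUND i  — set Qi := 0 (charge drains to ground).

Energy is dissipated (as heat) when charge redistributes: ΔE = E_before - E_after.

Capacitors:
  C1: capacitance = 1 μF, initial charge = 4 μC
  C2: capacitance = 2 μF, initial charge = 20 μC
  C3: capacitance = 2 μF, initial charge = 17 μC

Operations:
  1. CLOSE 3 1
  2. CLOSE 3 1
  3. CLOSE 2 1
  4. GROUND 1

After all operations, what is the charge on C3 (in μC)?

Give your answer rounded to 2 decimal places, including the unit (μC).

Initial: C1(1μF, Q=4μC, V=4.00V), C2(2μF, Q=20μC, V=10.00V), C3(2μF, Q=17μC, V=8.50V)
Op 1: CLOSE 3-1: Q_total=21.00, C_total=3.00, V=7.00; Q3=14.00, Q1=7.00; dissipated=6.750
Op 2: CLOSE 3-1: Q_total=21.00, C_total=3.00, V=7.00; Q3=14.00, Q1=7.00; dissipated=0.000
Op 3: CLOSE 2-1: Q_total=27.00, C_total=3.00, V=9.00; Q2=18.00, Q1=9.00; dissipated=3.000
Op 4: GROUND 1: Q1=0; energy lost=40.500
Final charges: Q1=0.00, Q2=18.00, Q3=14.00

Answer: 14.00 μC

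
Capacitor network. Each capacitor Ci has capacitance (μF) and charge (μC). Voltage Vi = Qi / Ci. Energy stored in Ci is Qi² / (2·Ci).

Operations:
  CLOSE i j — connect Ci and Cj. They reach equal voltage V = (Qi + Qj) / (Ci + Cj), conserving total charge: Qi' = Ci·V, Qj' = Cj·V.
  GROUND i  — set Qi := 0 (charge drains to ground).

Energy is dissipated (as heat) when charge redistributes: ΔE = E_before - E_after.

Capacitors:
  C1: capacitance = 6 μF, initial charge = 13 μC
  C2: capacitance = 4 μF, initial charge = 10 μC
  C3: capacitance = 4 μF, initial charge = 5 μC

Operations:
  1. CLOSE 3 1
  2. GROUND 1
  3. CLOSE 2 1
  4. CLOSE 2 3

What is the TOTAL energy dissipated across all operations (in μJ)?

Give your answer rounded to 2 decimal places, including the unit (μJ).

Answer: 18.87 μJ

Derivation:
Initial: C1(6μF, Q=13μC, V=2.17V), C2(4μF, Q=10μC, V=2.50V), C3(4μF, Q=5μC, V=1.25V)
Op 1: CLOSE 3-1: Q_total=18.00, C_total=10.00, V=1.80; Q3=7.20, Q1=10.80; dissipated=1.008
Op 2: GROUND 1: Q1=0; energy lost=9.720
Op 3: CLOSE 2-1: Q_total=10.00, C_total=10.00, V=1.00; Q2=4.00, Q1=6.00; dissipated=7.500
Op 4: CLOSE 2-3: Q_total=11.20, C_total=8.00, V=1.40; Q2=5.60, Q3=5.60; dissipated=0.640
Total dissipated: 18.868 μJ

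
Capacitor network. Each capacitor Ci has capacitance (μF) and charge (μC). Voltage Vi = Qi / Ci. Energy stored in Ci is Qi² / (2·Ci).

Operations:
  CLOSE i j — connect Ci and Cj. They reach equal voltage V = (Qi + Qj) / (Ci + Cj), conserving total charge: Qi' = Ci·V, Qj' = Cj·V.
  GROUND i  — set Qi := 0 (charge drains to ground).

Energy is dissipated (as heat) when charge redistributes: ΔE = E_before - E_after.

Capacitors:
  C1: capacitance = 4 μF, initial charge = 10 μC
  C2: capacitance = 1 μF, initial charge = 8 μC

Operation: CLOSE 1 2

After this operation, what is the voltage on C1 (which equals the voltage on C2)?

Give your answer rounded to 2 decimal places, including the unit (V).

Answer: 3.60 V

Derivation:
Initial: C1(4μF, Q=10μC, V=2.50V), C2(1μF, Q=8μC, V=8.00V)
Op 1: CLOSE 1-2: Q_total=18.00, C_total=5.00, V=3.60; Q1=14.40, Q2=3.60; dissipated=12.100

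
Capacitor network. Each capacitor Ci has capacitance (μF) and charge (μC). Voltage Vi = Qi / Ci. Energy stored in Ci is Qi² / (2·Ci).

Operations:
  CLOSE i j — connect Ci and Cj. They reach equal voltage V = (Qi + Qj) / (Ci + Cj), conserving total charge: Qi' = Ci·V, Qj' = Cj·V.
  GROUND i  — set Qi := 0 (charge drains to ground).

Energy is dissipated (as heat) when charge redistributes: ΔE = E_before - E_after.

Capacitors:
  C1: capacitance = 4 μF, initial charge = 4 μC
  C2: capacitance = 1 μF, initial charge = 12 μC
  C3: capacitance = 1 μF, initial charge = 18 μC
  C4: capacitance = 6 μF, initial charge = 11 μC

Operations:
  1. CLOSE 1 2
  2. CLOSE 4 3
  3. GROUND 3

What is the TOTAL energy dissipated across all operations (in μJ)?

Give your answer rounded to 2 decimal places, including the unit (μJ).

Initial: C1(4μF, Q=4μC, V=1.00V), C2(1μF, Q=12μC, V=12.00V), C3(1μF, Q=18μC, V=18.00V), C4(6μF, Q=11μC, V=1.83V)
Op 1: CLOSE 1-2: Q_total=16.00, C_total=5.00, V=3.20; Q1=12.80, Q2=3.20; dissipated=48.400
Op 2: CLOSE 4-3: Q_total=29.00, C_total=7.00, V=4.14; Q4=24.86, Q3=4.14; dissipated=112.012
Op 3: GROUND 3: Q3=0; energy lost=8.582
Total dissipated: 168.994 μJ

Answer: 168.99 μJ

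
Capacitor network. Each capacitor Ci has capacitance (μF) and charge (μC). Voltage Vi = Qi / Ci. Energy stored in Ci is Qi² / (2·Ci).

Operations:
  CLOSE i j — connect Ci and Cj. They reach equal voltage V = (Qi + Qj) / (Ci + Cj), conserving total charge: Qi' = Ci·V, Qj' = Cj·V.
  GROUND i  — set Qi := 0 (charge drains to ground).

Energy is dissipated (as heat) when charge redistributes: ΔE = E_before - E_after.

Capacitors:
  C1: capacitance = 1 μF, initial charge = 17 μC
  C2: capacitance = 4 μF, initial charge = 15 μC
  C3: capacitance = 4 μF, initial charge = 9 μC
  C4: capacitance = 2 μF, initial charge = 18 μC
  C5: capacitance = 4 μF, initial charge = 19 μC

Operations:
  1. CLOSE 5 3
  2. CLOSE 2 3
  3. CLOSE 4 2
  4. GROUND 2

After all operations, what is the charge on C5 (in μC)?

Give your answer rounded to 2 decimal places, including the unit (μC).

Initial: C1(1μF, Q=17μC, V=17.00V), C2(4μF, Q=15μC, V=3.75V), C3(4μF, Q=9μC, V=2.25V), C4(2μF, Q=18μC, V=9.00V), C5(4μF, Q=19μC, V=4.75V)
Op 1: CLOSE 5-3: Q_total=28.00, C_total=8.00, V=3.50; Q5=14.00, Q3=14.00; dissipated=6.250
Op 2: CLOSE 2-3: Q_total=29.00, C_total=8.00, V=3.62; Q2=14.50, Q3=14.50; dissipated=0.062
Op 3: CLOSE 4-2: Q_total=32.50, C_total=6.00, V=5.42; Q4=10.83, Q2=21.67; dissipated=19.260
Op 4: GROUND 2: Q2=0; energy lost=58.681
Final charges: Q1=17.00, Q2=0.00, Q3=14.50, Q4=10.83, Q5=14.00

Answer: 14.00 μC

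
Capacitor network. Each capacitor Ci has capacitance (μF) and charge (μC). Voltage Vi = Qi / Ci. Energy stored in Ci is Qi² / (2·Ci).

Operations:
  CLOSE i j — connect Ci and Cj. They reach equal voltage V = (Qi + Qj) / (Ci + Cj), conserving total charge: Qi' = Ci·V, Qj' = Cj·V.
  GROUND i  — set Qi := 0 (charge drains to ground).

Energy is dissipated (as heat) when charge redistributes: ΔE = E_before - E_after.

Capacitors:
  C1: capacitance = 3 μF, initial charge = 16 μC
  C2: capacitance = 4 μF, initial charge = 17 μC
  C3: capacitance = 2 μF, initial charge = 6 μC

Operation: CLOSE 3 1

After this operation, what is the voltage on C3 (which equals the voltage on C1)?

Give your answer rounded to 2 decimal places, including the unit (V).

Initial: C1(3μF, Q=16μC, V=5.33V), C2(4μF, Q=17μC, V=4.25V), C3(2μF, Q=6μC, V=3.00V)
Op 1: CLOSE 3-1: Q_total=22.00, C_total=5.00, V=4.40; Q3=8.80, Q1=13.20; dissipated=3.267

Answer: 4.40 V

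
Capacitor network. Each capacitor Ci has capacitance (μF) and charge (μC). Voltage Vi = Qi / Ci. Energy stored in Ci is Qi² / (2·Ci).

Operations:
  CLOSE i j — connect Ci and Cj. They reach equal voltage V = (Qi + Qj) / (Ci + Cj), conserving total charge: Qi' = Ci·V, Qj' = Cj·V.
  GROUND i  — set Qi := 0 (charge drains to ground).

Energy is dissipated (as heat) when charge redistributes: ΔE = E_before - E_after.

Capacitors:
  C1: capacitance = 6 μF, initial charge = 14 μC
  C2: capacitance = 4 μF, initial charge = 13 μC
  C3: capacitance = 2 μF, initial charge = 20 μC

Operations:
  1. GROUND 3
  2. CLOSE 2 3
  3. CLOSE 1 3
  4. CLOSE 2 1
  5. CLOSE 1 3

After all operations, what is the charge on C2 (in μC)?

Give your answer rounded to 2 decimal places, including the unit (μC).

Initial: C1(6μF, Q=14μC, V=2.33V), C2(4μF, Q=13μC, V=3.25V), C3(2μF, Q=20μC, V=10.00V)
Op 1: GROUND 3: Q3=0; energy lost=100.000
Op 2: CLOSE 2-3: Q_total=13.00, C_total=6.00, V=2.17; Q2=8.67, Q3=4.33; dissipated=7.042
Op 3: CLOSE 1-3: Q_total=18.33, C_total=8.00, V=2.29; Q1=13.75, Q3=4.58; dissipated=0.021
Op 4: CLOSE 2-1: Q_total=22.42, C_total=10.00, V=2.24; Q2=8.97, Q1=13.45; dissipated=0.019
Op 5: CLOSE 1-3: Q_total=18.03, C_total=8.00, V=2.25; Q1=13.53, Q3=4.51; dissipated=0.002
Final charges: Q1=13.53, Q2=8.97, Q3=4.51

Answer: 8.97 μC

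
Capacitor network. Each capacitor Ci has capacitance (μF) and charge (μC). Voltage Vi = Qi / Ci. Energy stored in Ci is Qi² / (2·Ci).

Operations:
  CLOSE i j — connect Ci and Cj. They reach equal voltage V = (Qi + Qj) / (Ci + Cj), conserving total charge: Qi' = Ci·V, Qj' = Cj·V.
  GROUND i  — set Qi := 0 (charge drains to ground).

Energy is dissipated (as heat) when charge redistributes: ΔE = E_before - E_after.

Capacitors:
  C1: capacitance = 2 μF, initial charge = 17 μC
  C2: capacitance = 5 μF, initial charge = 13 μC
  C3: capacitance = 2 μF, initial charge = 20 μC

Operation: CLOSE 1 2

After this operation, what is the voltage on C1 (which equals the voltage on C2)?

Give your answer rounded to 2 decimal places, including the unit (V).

Initial: C1(2μF, Q=17μC, V=8.50V), C2(5μF, Q=13μC, V=2.60V), C3(2μF, Q=20μC, V=10.00V)
Op 1: CLOSE 1-2: Q_total=30.00, C_total=7.00, V=4.29; Q1=8.57, Q2=21.43; dissipated=24.864

Answer: 4.29 V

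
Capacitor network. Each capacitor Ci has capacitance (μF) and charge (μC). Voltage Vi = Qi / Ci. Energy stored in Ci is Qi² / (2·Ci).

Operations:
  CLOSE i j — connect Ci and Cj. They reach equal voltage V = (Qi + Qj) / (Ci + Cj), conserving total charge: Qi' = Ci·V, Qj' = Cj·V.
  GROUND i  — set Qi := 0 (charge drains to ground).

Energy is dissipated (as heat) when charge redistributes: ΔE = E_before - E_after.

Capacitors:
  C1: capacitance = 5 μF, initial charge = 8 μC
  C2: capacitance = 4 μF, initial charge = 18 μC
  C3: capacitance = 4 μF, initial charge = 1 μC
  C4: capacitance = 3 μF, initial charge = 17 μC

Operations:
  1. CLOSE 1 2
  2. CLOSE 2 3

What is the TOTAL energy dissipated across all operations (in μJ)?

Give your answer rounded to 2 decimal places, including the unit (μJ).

Initial: C1(5μF, Q=8μC, V=1.60V), C2(4μF, Q=18μC, V=4.50V), C3(4μF, Q=1μC, V=0.25V), C4(3μF, Q=17μC, V=5.67V)
Op 1: CLOSE 1-2: Q_total=26.00, C_total=9.00, V=2.89; Q1=14.44, Q2=11.56; dissipated=9.344
Op 2: CLOSE 2-3: Q_total=12.56, C_total=8.00, V=1.57; Q2=6.28, Q3=6.28; dissipated=6.964
Total dissipated: 16.308 μJ

Answer: 16.31 μJ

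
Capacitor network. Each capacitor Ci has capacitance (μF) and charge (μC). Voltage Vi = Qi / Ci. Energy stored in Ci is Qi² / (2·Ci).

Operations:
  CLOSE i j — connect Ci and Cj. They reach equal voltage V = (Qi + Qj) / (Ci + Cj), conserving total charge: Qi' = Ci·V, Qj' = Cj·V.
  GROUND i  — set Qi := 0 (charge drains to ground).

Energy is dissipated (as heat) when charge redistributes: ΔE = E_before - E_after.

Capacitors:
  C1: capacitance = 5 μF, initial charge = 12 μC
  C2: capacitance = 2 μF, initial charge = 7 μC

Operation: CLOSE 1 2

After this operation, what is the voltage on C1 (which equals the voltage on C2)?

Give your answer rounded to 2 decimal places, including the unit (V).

Answer: 2.71 V

Derivation:
Initial: C1(5μF, Q=12μC, V=2.40V), C2(2μF, Q=7μC, V=3.50V)
Op 1: CLOSE 1-2: Q_total=19.00, C_total=7.00, V=2.71; Q1=13.57, Q2=5.43; dissipated=0.864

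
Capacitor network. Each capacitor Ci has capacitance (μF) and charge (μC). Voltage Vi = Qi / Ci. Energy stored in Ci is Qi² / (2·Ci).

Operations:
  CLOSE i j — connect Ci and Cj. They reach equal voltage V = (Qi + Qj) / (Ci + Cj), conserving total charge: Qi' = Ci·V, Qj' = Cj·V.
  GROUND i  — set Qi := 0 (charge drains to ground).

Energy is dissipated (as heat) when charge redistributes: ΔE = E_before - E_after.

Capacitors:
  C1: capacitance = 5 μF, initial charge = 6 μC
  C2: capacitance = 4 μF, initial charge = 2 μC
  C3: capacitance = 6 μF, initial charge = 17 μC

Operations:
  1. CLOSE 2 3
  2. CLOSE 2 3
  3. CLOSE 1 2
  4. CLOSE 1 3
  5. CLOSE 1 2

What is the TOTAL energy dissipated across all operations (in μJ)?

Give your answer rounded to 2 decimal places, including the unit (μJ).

Answer: 7.33 μJ

Derivation:
Initial: C1(5μF, Q=6μC, V=1.20V), C2(4μF, Q=2μC, V=0.50V), C3(6μF, Q=17μC, V=2.83V)
Op 1: CLOSE 2-3: Q_total=19.00, C_total=10.00, V=1.90; Q2=7.60, Q3=11.40; dissipated=6.533
Op 2: CLOSE 2-3: Q_total=19.00, C_total=10.00, V=1.90; Q2=7.60, Q3=11.40; dissipated=0.000
Op 3: CLOSE 1-2: Q_total=13.60, C_total=9.00, V=1.51; Q1=7.56, Q2=6.04; dissipated=0.544
Op 4: CLOSE 1-3: Q_total=18.96, C_total=11.00, V=1.72; Q1=8.62, Q3=10.34; dissipated=0.206
Op 5: CLOSE 1-2: Q_total=14.66, C_total=9.00, V=1.63; Q1=8.14, Q2=6.52; dissipated=0.050
Total dissipated: 7.334 μJ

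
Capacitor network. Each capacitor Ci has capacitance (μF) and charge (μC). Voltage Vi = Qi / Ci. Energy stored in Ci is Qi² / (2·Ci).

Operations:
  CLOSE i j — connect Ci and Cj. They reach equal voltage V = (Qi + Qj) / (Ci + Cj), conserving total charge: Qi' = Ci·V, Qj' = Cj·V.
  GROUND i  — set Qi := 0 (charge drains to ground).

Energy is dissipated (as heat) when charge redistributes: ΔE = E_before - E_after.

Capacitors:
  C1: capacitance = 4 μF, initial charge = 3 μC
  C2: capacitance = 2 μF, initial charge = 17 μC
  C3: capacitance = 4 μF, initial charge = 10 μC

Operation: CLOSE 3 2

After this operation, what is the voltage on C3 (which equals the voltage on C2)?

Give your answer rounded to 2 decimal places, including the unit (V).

Answer: 4.50 V

Derivation:
Initial: C1(4μF, Q=3μC, V=0.75V), C2(2μF, Q=17μC, V=8.50V), C3(4μF, Q=10μC, V=2.50V)
Op 1: CLOSE 3-2: Q_total=27.00, C_total=6.00, V=4.50; Q3=18.00, Q2=9.00; dissipated=24.000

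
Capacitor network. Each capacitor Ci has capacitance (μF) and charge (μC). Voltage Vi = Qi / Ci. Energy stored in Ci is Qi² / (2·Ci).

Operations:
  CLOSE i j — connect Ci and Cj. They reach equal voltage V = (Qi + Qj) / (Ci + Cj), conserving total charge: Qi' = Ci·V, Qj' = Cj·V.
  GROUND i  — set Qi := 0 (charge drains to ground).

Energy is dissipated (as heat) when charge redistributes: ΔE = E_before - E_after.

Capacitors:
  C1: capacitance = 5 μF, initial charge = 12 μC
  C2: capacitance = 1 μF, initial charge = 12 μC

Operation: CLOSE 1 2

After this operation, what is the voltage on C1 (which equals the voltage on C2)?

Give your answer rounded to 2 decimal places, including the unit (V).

Initial: C1(5μF, Q=12μC, V=2.40V), C2(1μF, Q=12μC, V=12.00V)
Op 1: CLOSE 1-2: Q_total=24.00, C_total=6.00, V=4.00; Q1=20.00, Q2=4.00; dissipated=38.400

Answer: 4.00 V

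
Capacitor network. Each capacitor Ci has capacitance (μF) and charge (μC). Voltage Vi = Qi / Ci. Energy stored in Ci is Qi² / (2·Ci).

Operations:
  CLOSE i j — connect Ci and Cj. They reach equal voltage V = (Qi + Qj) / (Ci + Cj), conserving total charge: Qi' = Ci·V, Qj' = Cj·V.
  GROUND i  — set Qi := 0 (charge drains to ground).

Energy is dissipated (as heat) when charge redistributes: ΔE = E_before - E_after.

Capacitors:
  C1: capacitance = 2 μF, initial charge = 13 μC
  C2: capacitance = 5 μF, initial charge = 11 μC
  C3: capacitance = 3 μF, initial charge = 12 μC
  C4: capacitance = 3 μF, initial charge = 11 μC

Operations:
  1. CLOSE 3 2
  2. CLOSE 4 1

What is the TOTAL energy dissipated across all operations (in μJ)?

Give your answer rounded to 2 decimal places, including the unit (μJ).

Initial: C1(2μF, Q=13μC, V=6.50V), C2(5μF, Q=11μC, V=2.20V), C3(3μF, Q=12μC, V=4.00V), C4(3μF, Q=11μC, V=3.67V)
Op 1: CLOSE 3-2: Q_total=23.00, C_total=8.00, V=2.88; Q3=8.62, Q2=14.38; dissipated=3.038
Op 2: CLOSE 4-1: Q_total=24.00, C_total=5.00, V=4.80; Q4=14.40, Q1=9.60; dissipated=4.817
Total dissipated: 7.854 μJ

Answer: 7.85 μJ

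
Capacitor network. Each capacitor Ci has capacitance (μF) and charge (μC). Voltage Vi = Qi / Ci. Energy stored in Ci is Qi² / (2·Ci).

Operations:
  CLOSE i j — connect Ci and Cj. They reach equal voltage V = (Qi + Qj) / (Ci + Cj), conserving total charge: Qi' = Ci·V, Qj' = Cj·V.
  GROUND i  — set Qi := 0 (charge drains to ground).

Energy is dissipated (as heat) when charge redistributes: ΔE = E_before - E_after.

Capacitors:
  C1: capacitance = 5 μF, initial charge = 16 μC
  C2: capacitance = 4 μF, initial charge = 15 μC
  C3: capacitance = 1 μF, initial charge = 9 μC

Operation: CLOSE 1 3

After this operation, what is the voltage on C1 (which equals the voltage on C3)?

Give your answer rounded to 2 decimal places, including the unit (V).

Answer: 4.17 V

Derivation:
Initial: C1(5μF, Q=16μC, V=3.20V), C2(4μF, Q=15μC, V=3.75V), C3(1μF, Q=9μC, V=9.00V)
Op 1: CLOSE 1-3: Q_total=25.00, C_total=6.00, V=4.17; Q1=20.83, Q3=4.17; dissipated=14.017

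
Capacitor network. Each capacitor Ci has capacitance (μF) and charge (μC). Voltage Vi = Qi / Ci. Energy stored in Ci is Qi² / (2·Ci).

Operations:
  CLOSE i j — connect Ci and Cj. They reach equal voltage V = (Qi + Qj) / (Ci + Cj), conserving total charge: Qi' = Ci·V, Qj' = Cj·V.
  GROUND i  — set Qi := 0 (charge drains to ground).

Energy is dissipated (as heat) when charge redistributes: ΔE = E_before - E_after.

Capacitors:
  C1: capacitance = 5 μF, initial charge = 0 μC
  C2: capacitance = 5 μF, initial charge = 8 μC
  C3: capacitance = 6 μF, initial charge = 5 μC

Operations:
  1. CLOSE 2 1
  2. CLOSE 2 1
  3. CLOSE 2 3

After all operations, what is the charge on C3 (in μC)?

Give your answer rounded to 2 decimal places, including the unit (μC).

Initial: C1(5μF, Q=0μC, V=0.00V), C2(5μF, Q=8μC, V=1.60V), C3(6μF, Q=5μC, V=0.83V)
Op 1: CLOSE 2-1: Q_total=8.00, C_total=10.00, V=0.80; Q2=4.00, Q1=4.00; dissipated=3.200
Op 2: CLOSE 2-1: Q_total=8.00, C_total=10.00, V=0.80; Q2=4.00, Q1=4.00; dissipated=0.000
Op 3: CLOSE 2-3: Q_total=9.00, C_total=11.00, V=0.82; Q2=4.09, Q3=4.91; dissipated=0.002
Final charges: Q1=4.00, Q2=4.09, Q3=4.91

Answer: 4.91 μC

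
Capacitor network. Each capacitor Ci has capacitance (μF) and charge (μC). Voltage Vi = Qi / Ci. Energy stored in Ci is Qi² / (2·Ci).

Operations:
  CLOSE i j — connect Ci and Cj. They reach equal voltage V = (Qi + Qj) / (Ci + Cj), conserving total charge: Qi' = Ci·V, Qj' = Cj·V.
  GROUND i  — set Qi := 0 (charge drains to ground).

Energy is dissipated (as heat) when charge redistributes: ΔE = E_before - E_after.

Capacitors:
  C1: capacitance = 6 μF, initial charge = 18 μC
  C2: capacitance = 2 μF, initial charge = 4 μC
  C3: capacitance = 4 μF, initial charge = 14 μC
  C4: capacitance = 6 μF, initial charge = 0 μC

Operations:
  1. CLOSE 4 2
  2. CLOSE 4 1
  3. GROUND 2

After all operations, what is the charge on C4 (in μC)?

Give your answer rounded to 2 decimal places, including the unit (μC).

Initial: C1(6μF, Q=18μC, V=3.00V), C2(2μF, Q=4μC, V=2.00V), C3(4μF, Q=14μC, V=3.50V), C4(6μF, Q=0μC, V=0.00V)
Op 1: CLOSE 4-2: Q_total=4.00, C_total=8.00, V=0.50; Q4=3.00, Q2=1.00; dissipated=3.000
Op 2: CLOSE 4-1: Q_total=21.00, C_total=12.00, V=1.75; Q4=10.50, Q1=10.50; dissipated=9.375
Op 3: GROUND 2: Q2=0; energy lost=0.250
Final charges: Q1=10.50, Q2=0.00, Q3=14.00, Q4=10.50

Answer: 10.50 μC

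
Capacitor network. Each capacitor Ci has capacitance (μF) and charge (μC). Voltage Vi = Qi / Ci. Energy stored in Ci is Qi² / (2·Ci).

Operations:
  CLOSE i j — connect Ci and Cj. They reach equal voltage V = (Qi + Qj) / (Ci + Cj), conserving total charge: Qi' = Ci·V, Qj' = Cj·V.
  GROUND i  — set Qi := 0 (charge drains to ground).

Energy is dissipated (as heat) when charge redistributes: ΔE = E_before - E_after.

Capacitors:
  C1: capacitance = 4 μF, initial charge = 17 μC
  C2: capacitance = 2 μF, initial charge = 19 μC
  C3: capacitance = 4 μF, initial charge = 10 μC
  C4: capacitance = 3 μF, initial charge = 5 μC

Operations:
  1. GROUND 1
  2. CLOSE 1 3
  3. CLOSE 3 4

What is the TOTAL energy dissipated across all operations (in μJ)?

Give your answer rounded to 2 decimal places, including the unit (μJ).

Answer: 42.52 μJ

Derivation:
Initial: C1(4μF, Q=17μC, V=4.25V), C2(2μF, Q=19μC, V=9.50V), C3(4μF, Q=10μC, V=2.50V), C4(3μF, Q=5μC, V=1.67V)
Op 1: GROUND 1: Q1=0; energy lost=36.125
Op 2: CLOSE 1-3: Q_total=10.00, C_total=8.00, V=1.25; Q1=5.00, Q3=5.00; dissipated=6.250
Op 3: CLOSE 3-4: Q_total=10.00, C_total=7.00, V=1.43; Q3=5.71, Q4=4.29; dissipated=0.149
Total dissipated: 42.524 μJ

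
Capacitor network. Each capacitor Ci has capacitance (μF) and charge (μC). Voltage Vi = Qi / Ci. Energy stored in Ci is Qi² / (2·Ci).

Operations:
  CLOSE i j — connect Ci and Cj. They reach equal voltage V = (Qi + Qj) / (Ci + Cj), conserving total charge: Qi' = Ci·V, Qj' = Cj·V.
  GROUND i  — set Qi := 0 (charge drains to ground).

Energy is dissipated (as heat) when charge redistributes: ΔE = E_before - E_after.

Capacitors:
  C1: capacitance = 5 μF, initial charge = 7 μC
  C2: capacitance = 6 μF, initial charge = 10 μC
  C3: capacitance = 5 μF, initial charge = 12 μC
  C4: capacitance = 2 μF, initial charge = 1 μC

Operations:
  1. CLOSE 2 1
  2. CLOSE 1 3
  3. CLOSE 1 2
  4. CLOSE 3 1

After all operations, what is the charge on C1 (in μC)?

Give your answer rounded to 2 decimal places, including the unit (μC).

Answer: 9.28 μC

Derivation:
Initial: C1(5μF, Q=7μC, V=1.40V), C2(6μF, Q=10μC, V=1.67V), C3(5μF, Q=12μC, V=2.40V), C4(2μF, Q=1μC, V=0.50V)
Op 1: CLOSE 2-1: Q_total=17.00, C_total=11.00, V=1.55; Q2=9.27, Q1=7.73; dissipated=0.097
Op 2: CLOSE 1-3: Q_total=19.73, C_total=10.00, V=1.97; Q1=9.86, Q3=9.86; dissipated=0.913
Op 3: CLOSE 1-2: Q_total=19.14, C_total=11.00, V=1.74; Q1=8.70, Q2=10.44; dissipated=0.249
Op 4: CLOSE 3-1: Q_total=18.56, C_total=10.00, V=1.86; Q3=9.28, Q1=9.28; dissipated=0.068
Final charges: Q1=9.28, Q2=10.44, Q3=9.28, Q4=1.00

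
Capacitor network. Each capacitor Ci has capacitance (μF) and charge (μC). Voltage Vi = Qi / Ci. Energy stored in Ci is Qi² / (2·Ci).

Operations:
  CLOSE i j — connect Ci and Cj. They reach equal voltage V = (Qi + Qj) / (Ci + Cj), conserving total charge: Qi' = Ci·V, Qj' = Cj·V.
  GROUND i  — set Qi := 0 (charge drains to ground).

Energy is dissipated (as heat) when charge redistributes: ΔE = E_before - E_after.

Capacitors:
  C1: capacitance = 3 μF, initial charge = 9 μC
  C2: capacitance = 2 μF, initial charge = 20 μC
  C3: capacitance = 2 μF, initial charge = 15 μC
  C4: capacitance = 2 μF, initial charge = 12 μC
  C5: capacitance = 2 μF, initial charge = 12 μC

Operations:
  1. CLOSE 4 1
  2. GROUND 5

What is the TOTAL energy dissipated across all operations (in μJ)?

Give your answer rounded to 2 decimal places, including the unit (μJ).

Answer: 41.40 μJ

Derivation:
Initial: C1(3μF, Q=9μC, V=3.00V), C2(2μF, Q=20μC, V=10.00V), C3(2μF, Q=15μC, V=7.50V), C4(2μF, Q=12μC, V=6.00V), C5(2μF, Q=12μC, V=6.00V)
Op 1: CLOSE 4-1: Q_total=21.00, C_total=5.00, V=4.20; Q4=8.40, Q1=12.60; dissipated=5.400
Op 2: GROUND 5: Q5=0; energy lost=36.000
Total dissipated: 41.400 μJ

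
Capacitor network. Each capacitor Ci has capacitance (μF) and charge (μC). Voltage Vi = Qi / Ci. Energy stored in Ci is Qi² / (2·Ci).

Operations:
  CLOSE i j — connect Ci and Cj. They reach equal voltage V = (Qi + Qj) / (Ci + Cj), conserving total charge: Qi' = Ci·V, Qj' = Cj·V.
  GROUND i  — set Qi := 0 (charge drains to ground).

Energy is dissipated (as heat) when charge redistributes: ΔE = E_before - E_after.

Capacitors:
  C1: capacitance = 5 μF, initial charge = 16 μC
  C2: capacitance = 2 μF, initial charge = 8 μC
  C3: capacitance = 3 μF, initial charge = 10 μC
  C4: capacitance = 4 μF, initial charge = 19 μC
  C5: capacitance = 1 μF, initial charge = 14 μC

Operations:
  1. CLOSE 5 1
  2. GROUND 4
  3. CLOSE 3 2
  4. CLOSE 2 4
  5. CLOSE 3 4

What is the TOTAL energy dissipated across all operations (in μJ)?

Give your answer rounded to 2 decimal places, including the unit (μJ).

Initial: C1(5μF, Q=16μC, V=3.20V), C2(2μF, Q=8μC, V=4.00V), C3(3μF, Q=10μC, V=3.33V), C4(4μF, Q=19μC, V=4.75V), C5(1μF, Q=14μC, V=14.00V)
Op 1: CLOSE 5-1: Q_total=30.00, C_total=6.00, V=5.00; Q5=5.00, Q1=25.00; dissipated=48.600
Op 2: GROUND 4: Q4=0; energy lost=45.125
Op 3: CLOSE 3-2: Q_total=18.00, C_total=5.00, V=3.60; Q3=10.80, Q2=7.20; dissipated=0.267
Op 4: CLOSE 2-4: Q_total=7.20, C_total=6.00, V=1.20; Q2=2.40, Q4=4.80; dissipated=8.640
Op 5: CLOSE 3-4: Q_total=15.60, C_total=7.00, V=2.23; Q3=6.69, Q4=8.91; dissipated=4.937
Total dissipated: 107.569 μJ

Answer: 107.57 μJ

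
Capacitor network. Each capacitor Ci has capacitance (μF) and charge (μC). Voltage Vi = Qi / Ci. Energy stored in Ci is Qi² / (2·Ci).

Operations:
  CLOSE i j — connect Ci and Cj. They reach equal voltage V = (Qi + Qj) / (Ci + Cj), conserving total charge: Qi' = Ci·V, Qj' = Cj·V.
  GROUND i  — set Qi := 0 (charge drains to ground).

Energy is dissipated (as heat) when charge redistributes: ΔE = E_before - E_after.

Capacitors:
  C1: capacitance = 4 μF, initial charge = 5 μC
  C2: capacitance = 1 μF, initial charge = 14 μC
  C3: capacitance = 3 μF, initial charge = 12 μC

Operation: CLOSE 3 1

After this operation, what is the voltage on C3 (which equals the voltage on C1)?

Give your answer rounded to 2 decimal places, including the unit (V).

Initial: C1(4μF, Q=5μC, V=1.25V), C2(1μF, Q=14μC, V=14.00V), C3(3μF, Q=12μC, V=4.00V)
Op 1: CLOSE 3-1: Q_total=17.00, C_total=7.00, V=2.43; Q3=7.29, Q1=9.71; dissipated=6.482

Answer: 2.43 V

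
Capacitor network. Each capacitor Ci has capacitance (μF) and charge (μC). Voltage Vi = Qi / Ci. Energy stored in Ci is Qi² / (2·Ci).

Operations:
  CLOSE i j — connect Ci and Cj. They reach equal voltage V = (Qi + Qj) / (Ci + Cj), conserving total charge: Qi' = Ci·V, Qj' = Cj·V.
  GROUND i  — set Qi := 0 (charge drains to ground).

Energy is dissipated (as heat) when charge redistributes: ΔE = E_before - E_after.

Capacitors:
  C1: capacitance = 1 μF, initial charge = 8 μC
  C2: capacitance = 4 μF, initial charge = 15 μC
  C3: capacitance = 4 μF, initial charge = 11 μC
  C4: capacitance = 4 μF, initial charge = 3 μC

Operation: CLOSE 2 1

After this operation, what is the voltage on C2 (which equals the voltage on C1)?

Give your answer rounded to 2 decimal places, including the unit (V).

Initial: C1(1μF, Q=8μC, V=8.00V), C2(4μF, Q=15μC, V=3.75V), C3(4μF, Q=11μC, V=2.75V), C4(4μF, Q=3μC, V=0.75V)
Op 1: CLOSE 2-1: Q_total=23.00, C_total=5.00, V=4.60; Q2=18.40, Q1=4.60; dissipated=7.225

Answer: 4.60 V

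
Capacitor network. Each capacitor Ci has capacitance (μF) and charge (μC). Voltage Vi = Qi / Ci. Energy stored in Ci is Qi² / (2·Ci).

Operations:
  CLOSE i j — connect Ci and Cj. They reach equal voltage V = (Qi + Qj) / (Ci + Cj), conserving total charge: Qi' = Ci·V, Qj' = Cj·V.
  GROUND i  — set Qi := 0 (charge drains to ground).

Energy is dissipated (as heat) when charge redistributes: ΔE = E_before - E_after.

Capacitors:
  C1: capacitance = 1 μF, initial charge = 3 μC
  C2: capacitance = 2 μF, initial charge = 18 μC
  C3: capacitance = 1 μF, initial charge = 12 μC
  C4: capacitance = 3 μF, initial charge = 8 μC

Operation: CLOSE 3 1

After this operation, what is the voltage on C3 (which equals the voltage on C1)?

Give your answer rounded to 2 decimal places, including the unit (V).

Answer: 7.50 V

Derivation:
Initial: C1(1μF, Q=3μC, V=3.00V), C2(2μF, Q=18μC, V=9.00V), C3(1μF, Q=12μC, V=12.00V), C4(3μF, Q=8μC, V=2.67V)
Op 1: CLOSE 3-1: Q_total=15.00, C_total=2.00, V=7.50; Q3=7.50, Q1=7.50; dissipated=20.250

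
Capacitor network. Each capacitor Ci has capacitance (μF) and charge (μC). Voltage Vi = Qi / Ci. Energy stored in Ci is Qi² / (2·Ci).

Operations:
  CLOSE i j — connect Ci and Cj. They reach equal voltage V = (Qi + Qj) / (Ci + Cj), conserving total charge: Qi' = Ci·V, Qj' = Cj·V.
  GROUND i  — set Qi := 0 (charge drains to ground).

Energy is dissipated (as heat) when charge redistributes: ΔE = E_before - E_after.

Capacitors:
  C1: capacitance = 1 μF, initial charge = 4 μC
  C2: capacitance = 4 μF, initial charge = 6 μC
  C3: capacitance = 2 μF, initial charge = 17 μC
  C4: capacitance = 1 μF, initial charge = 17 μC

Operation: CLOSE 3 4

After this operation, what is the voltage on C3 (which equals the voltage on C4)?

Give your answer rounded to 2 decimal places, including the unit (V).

Answer: 11.33 V

Derivation:
Initial: C1(1μF, Q=4μC, V=4.00V), C2(4μF, Q=6μC, V=1.50V), C3(2μF, Q=17μC, V=8.50V), C4(1μF, Q=17μC, V=17.00V)
Op 1: CLOSE 3-4: Q_total=34.00, C_total=3.00, V=11.33; Q3=22.67, Q4=11.33; dissipated=24.083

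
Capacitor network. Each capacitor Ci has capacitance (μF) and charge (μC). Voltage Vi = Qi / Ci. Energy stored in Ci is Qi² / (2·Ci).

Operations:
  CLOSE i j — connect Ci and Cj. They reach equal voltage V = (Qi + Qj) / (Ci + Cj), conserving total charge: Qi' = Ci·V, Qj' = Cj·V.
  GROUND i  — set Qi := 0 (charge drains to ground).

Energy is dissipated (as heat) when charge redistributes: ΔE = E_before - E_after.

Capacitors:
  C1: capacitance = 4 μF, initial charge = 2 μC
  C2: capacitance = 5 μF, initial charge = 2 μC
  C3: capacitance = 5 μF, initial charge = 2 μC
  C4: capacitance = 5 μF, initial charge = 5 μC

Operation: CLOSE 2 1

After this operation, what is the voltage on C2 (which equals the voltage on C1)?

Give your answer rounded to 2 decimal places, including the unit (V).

Answer: 0.44 V

Derivation:
Initial: C1(4μF, Q=2μC, V=0.50V), C2(5μF, Q=2μC, V=0.40V), C3(5μF, Q=2μC, V=0.40V), C4(5μF, Q=5μC, V=1.00V)
Op 1: CLOSE 2-1: Q_total=4.00, C_total=9.00, V=0.44; Q2=2.22, Q1=1.78; dissipated=0.011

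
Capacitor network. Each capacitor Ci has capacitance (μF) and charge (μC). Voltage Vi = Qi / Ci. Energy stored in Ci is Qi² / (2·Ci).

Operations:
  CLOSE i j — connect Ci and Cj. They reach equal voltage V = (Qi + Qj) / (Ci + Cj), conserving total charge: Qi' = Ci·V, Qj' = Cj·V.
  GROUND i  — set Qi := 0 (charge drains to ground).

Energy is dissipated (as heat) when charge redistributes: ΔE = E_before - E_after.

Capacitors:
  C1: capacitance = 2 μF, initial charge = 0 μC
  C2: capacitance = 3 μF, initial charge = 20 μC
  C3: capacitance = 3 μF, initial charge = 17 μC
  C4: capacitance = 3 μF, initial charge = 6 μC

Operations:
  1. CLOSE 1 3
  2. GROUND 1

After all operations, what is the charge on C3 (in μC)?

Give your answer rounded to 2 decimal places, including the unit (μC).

Initial: C1(2μF, Q=0μC, V=0.00V), C2(3μF, Q=20μC, V=6.67V), C3(3μF, Q=17μC, V=5.67V), C4(3μF, Q=6μC, V=2.00V)
Op 1: CLOSE 1-3: Q_total=17.00, C_total=5.00, V=3.40; Q1=6.80, Q3=10.20; dissipated=19.267
Op 2: GROUND 1: Q1=0; energy lost=11.560
Final charges: Q1=0.00, Q2=20.00, Q3=10.20, Q4=6.00

Answer: 10.20 μC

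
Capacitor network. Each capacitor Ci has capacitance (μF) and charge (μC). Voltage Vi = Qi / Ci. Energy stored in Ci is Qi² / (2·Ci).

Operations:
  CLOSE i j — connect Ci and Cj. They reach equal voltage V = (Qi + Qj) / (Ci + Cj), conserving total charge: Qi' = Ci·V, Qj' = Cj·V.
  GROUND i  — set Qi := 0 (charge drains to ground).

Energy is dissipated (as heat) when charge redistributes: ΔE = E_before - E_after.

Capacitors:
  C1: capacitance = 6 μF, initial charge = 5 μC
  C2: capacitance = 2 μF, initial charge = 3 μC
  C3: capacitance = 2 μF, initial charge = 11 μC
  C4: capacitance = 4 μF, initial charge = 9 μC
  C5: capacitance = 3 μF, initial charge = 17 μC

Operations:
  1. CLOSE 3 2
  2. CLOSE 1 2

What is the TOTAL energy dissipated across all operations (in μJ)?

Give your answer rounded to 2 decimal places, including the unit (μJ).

Initial: C1(6μF, Q=5μC, V=0.83V), C2(2μF, Q=3μC, V=1.50V), C3(2μF, Q=11μC, V=5.50V), C4(4μF, Q=9μC, V=2.25V), C5(3μF, Q=17μC, V=5.67V)
Op 1: CLOSE 3-2: Q_total=14.00, C_total=4.00, V=3.50; Q3=7.00, Q2=7.00; dissipated=8.000
Op 2: CLOSE 1-2: Q_total=12.00, C_total=8.00, V=1.50; Q1=9.00, Q2=3.00; dissipated=5.333
Total dissipated: 13.333 μJ

Answer: 13.33 μJ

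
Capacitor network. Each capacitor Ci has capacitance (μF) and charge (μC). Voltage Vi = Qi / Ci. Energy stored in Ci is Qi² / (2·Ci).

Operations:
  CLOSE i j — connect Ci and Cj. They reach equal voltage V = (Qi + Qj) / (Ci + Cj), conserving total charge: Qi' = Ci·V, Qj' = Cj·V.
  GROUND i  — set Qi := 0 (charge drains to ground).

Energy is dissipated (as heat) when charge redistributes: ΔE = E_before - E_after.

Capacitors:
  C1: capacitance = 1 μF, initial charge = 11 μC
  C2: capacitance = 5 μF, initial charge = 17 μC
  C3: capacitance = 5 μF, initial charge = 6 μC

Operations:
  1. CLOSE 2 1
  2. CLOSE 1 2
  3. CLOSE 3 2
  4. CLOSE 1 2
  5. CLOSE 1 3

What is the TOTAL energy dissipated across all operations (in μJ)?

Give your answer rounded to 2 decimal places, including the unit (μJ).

Initial: C1(1μF, Q=11μC, V=11.00V), C2(5μF, Q=17μC, V=3.40V), C3(5μF, Q=6μC, V=1.20V)
Op 1: CLOSE 2-1: Q_total=28.00, C_total=6.00, V=4.67; Q2=23.33, Q1=4.67; dissipated=24.067
Op 2: CLOSE 1-2: Q_total=28.00, C_total=6.00, V=4.67; Q1=4.67, Q2=23.33; dissipated=0.000
Op 3: CLOSE 3-2: Q_total=29.33, C_total=10.00, V=2.93; Q3=14.67, Q2=14.67; dissipated=15.022
Op 4: CLOSE 1-2: Q_total=19.33, C_total=6.00, V=3.22; Q1=3.22, Q2=16.11; dissipated=1.252
Op 5: CLOSE 1-3: Q_total=17.89, C_total=6.00, V=2.98; Q1=2.98, Q3=14.91; dissipated=0.035
Total dissipated: 40.376 μJ

Answer: 40.38 μJ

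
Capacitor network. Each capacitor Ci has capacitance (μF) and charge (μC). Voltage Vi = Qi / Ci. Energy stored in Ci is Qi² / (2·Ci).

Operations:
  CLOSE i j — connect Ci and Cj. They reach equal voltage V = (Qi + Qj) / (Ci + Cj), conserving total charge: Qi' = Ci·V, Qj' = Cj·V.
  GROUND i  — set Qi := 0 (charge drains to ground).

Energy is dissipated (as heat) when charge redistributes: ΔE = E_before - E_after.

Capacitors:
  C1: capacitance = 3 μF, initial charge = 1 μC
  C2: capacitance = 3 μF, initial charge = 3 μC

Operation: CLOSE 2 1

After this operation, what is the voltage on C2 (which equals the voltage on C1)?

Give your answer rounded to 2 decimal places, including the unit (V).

Answer: 0.67 V

Derivation:
Initial: C1(3μF, Q=1μC, V=0.33V), C2(3μF, Q=3μC, V=1.00V)
Op 1: CLOSE 2-1: Q_total=4.00, C_total=6.00, V=0.67; Q2=2.00, Q1=2.00; dissipated=0.333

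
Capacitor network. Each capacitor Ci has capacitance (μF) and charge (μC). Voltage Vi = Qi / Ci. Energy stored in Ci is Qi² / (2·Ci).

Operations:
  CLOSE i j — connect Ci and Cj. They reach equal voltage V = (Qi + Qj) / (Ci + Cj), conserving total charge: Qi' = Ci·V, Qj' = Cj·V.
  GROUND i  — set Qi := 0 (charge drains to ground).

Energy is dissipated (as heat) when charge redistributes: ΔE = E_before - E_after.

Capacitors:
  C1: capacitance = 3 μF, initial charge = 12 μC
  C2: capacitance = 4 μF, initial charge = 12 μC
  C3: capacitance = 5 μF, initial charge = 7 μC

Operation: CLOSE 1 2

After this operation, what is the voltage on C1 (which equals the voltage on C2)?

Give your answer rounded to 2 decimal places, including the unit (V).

Answer: 3.43 V

Derivation:
Initial: C1(3μF, Q=12μC, V=4.00V), C2(4μF, Q=12μC, V=3.00V), C3(5μF, Q=7μC, V=1.40V)
Op 1: CLOSE 1-2: Q_total=24.00, C_total=7.00, V=3.43; Q1=10.29, Q2=13.71; dissipated=0.857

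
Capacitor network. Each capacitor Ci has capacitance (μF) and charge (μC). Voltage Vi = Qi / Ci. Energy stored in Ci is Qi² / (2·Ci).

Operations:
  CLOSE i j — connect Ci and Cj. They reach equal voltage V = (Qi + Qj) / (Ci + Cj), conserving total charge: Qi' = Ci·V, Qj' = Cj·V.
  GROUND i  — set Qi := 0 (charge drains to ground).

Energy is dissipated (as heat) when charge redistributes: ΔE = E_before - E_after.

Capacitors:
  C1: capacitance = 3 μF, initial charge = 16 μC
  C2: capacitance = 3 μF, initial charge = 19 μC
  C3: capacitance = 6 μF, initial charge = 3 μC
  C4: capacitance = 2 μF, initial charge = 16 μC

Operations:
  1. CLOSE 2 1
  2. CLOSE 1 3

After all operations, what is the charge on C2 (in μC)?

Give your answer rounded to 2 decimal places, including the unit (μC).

Answer: 17.50 μC

Derivation:
Initial: C1(3μF, Q=16μC, V=5.33V), C2(3μF, Q=19μC, V=6.33V), C3(6μF, Q=3μC, V=0.50V), C4(2μF, Q=16μC, V=8.00V)
Op 1: CLOSE 2-1: Q_total=35.00, C_total=6.00, V=5.83; Q2=17.50, Q1=17.50; dissipated=0.750
Op 2: CLOSE 1-3: Q_total=20.50, C_total=9.00, V=2.28; Q1=6.83, Q3=13.67; dissipated=28.444
Final charges: Q1=6.83, Q2=17.50, Q3=13.67, Q4=16.00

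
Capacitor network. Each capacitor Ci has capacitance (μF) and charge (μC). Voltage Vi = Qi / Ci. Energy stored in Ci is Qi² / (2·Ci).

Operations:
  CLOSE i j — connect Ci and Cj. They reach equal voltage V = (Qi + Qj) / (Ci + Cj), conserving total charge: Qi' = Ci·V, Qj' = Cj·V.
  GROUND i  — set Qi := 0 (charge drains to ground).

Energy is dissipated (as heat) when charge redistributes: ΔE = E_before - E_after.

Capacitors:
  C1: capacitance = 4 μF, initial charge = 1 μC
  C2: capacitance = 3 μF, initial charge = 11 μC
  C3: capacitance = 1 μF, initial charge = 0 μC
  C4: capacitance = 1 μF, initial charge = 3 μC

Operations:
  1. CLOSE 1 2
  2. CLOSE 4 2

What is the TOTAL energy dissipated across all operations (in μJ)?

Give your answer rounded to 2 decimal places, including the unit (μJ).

Answer: 10.63 μJ

Derivation:
Initial: C1(4μF, Q=1μC, V=0.25V), C2(3μF, Q=11μC, V=3.67V), C3(1μF, Q=0μC, V=0.00V), C4(1μF, Q=3μC, V=3.00V)
Op 1: CLOSE 1-2: Q_total=12.00, C_total=7.00, V=1.71; Q1=6.86, Q2=5.14; dissipated=10.006
Op 2: CLOSE 4-2: Q_total=8.14, C_total=4.00, V=2.04; Q4=2.04, Q2=6.11; dissipated=0.620
Total dissipated: 10.626 μJ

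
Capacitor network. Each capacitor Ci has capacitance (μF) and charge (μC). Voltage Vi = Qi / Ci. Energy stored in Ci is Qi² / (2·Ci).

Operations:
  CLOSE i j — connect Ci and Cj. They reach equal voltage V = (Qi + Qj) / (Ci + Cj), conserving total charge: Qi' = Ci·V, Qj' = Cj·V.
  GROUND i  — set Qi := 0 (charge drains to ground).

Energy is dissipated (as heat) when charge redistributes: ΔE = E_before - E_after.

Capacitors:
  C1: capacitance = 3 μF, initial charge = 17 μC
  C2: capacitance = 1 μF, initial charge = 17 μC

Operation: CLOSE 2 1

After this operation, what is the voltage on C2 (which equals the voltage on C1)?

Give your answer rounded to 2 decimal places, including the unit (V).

Answer: 8.50 V

Derivation:
Initial: C1(3μF, Q=17μC, V=5.67V), C2(1μF, Q=17μC, V=17.00V)
Op 1: CLOSE 2-1: Q_total=34.00, C_total=4.00, V=8.50; Q2=8.50, Q1=25.50; dissipated=48.167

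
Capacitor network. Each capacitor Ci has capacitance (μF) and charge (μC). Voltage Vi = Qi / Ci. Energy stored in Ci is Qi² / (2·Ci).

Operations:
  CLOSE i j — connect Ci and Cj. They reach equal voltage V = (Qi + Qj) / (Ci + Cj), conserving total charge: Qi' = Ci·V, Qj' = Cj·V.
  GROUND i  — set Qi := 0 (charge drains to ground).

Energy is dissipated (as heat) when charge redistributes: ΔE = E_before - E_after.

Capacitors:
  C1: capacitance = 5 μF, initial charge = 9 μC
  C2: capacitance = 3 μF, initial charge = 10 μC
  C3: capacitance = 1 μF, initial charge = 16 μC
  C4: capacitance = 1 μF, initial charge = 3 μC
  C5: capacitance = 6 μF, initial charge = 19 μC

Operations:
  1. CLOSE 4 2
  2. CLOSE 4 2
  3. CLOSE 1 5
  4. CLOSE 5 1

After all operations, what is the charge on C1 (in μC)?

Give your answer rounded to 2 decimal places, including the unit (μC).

Answer: 12.73 μC

Derivation:
Initial: C1(5μF, Q=9μC, V=1.80V), C2(3μF, Q=10μC, V=3.33V), C3(1μF, Q=16μC, V=16.00V), C4(1μF, Q=3μC, V=3.00V), C5(6μF, Q=19μC, V=3.17V)
Op 1: CLOSE 4-2: Q_total=13.00, C_total=4.00, V=3.25; Q4=3.25, Q2=9.75; dissipated=0.042
Op 2: CLOSE 4-2: Q_total=13.00, C_total=4.00, V=3.25; Q4=3.25, Q2=9.75; dissipated=0.000
Op 3: CLOSE 1-5: Q_total=28.00, C_total=11.00, V=2.55; Q1=12.73, Q5=15.27; dissipated=2.547
Op 4: CLOSE 5-1: Q_total=28.00, C_total=11.00, V=2.55; Q5=15.27, Q1=12.73; dissipated=0.000
Final charges: Q1=12.73, Q2=9.75, Q3=16.00, Q4=3.25, Q5=15.27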